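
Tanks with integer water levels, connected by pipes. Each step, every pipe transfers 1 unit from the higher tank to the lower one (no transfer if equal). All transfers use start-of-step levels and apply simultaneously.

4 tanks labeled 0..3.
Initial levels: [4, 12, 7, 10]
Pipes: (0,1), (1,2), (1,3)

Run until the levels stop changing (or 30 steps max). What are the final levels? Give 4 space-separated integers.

Step 1: flows [1->0,1->2,1->3] -> levels [5 9 8 11]
Step 2: flows [1->0,1->2,3->1] -> levels [6 8 9 10]
Step 3: flows [1->0,2->1,3->1] -> levels [7 9 8 9]
Step 4: flows [1->0,1->2,1=3] -> levels [8 7 9 9]
Step 5: flows [0->1,2->1,3->1] -> levels [7 10 8 8]
Step 6: flows [1->0,1->2,1->3] -> levels [8 7 9 9]
  -> period-2 cycle: step 6 state = step 4 state; never stabilizes
  -> state at step 30: (30-4) mod 2 = 0, same as step 4 -> [8 7 9 9]

Answer: 8 7 9 9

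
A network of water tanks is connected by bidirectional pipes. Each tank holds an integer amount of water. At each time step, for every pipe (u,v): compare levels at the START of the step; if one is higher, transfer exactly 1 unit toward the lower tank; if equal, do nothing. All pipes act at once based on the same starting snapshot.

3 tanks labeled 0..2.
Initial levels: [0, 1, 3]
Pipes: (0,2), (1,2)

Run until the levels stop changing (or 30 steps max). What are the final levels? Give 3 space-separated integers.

Step 1: flows [2->0,2->1] -> levels [1 2 1]
Step 2: flows [0=2,1->2] -> levels [1 1 2]
Step 3: flows [2->0,2->1] -> levels [2 2 0]
Step 4: flows [0->2,1->2] -> levels [1 1 2]
  -> period-2 cycle: step 4 state = step 2 state; never stabilizes
  -> state at step 30: (30-2) mod 2 = 0, same as step 2 -> [1 1 2]

Answer: 1 1 2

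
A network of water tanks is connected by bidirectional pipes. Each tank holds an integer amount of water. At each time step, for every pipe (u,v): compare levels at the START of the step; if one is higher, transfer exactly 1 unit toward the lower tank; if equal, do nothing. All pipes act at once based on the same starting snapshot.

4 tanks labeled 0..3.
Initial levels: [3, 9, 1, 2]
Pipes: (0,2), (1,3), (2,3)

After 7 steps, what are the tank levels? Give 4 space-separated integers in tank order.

Step 1: flows [0->2,1->3,3->2] -> levels [2 8 3 2]
Step 2: flows [2->0,1->3,2->3] -> levels [3 7 1 4]
Step 3: flows [0->2,1->3,3->2] -> levels [2 6 3 4]
Step 4: flows [2->0,1->3,3->2] -> levels [3 5 3 4]
Step 5: flows [0=2,1->3,3->2] -> levels [3 4 4 4]
Step 6: flows [2->0,1=3,2=3] -> levels [4 4 3 4]
Step 7: flows [0->2,1=3,3->2] -> levels [3 4 5 3]

Answer: 3 4 5 3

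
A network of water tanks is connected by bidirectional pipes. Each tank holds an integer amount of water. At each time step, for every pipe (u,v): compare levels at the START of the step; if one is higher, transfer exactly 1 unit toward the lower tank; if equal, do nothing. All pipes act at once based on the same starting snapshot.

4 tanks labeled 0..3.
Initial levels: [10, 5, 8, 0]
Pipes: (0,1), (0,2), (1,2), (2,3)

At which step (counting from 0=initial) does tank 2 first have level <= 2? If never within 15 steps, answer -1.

Answer: -1

Derivation:
Step 1: flows [0->1,0->2,2->1,2->3] -> levels [8 7 7 1]
Step 2: flows [0->1,0->2,1=2,2->3] -> levels [6 8 7 2]
Step 3: flows [1->0,2->0,1->2,2->3] -> levels [8 6 6 3]
Step 4: flows [0->1,0->2,1=2,2->3] -> levels [6 7 6 4]
Step 5: flows [1->0,0=2,1->2,2->3] -> levels [7 5 6 5]
Step 6: flows [0->1,0->2,2->1,2->3] -> levels [5 7 5 6]
Step 7: flows [1->0,0=2,1->2,3->2] -> levels [6 5 7 5]
Step 8: flows [0->1,2->0,2->1,2->3] -> levels [6 7 4 6]
Step 9: flows [1->0,0->2,1->2,3->2] -> levels [6 5 7 5]
  -> period-2 cycle (repeats step 7); tank 2 never drops to <=2
Tank 2 never reaches <=2 within 15 steps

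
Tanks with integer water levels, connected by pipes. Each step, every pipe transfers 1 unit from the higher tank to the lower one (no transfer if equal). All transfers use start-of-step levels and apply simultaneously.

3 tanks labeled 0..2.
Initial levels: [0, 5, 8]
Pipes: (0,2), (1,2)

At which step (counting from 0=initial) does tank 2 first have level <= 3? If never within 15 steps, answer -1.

Answer: 6

Derivation:
Step 1: flows [2->0,2->1] -> levels [1 6 6]
Step 2: flows [2->0,1=2] -> levels [2 6 5]
Step 3: flows [2->0,1->2] -> levels [3 5 5]
Step 4: flows [2->0,1=2] -> levels [4 5 4]
Step 5: flows [0=2,1->2] -> levels [4 4 5]
Step 6: flows [2->0,2->1] -> levels [5 5 3]
Tank 2 first reaches <=3 at step 6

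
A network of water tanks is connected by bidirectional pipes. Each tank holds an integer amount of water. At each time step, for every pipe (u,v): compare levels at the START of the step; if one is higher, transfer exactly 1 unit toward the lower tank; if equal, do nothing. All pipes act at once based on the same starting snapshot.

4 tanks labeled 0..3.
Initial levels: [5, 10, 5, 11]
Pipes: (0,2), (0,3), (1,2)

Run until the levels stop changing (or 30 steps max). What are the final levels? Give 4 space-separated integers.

Answer: 9 8 7 7

Derivation:
Step 1: flows [0=2,3->0,1->2] -> levels [6 9 6 10]
Step 2: flows [0=2,3->0,1->2] -> levels [7 8 7 9]
Step 3: flows [0=2,3->0,1->2] -> levels [8 7 8 8]
Step 4: flows [0=2,0=3,2->1] -> levels [8 8 7 8]
Step 5: flows [0->2,0=3,1->2] -> levels [7 7 9 8]
Step 6: flows [2->0,3->0,2->1] -> levels [9 8 7 7]
Step 7: flows [0->2,0->3,1->2] -> levels [7 7 9 8]
  -> period-2 cycle: step 7 state = step 5 state; never stabilizes
  -> state at step 30: (30-5) mod 2 = 1, same as step 6 -> [9 8 7 7]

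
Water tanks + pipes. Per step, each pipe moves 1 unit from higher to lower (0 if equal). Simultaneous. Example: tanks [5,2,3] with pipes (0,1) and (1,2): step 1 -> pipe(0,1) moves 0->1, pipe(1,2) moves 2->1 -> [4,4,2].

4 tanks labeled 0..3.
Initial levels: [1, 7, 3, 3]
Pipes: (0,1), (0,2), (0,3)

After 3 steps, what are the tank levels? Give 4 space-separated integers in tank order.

Step 1: flows [1->0,2->0,3->0] -> levels [4 6 2 2]
Step 2: flows [1->0,0->2,0->3] -> levels [3 5 3 3]
Step 3: flows [1->0,0=2,0=3] -> levels [4 4 3 3]

Answer: 4 4 3 3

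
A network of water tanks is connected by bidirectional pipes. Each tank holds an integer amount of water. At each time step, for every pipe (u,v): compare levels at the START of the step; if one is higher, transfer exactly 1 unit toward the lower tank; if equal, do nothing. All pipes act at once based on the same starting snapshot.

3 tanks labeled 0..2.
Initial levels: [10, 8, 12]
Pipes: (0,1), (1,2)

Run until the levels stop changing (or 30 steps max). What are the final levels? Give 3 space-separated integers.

Step 1: flows [0->1,2->1] -> levels [9 10 11]
Step 2: flows [1->0,2->1] -> levels [10 10 10]
Step 3: flows [0=1,1=2] -> levels [10 10 10]
  -> stable (no change)

Answer: 10 10 10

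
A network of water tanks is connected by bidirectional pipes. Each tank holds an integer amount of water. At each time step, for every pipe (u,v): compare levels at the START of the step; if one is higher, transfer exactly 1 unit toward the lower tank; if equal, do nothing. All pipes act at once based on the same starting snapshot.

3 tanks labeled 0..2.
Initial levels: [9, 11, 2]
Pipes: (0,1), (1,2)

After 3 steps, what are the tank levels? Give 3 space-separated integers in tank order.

Step 1: flows [1->0,1->2] -> levels [10 9 3]
Step 2: flows [0->1,1->2] -> levels [9 9 4]
Step 3: flows [0=1,1->2] -> levels [9 8 5]

Answer: 9 8 5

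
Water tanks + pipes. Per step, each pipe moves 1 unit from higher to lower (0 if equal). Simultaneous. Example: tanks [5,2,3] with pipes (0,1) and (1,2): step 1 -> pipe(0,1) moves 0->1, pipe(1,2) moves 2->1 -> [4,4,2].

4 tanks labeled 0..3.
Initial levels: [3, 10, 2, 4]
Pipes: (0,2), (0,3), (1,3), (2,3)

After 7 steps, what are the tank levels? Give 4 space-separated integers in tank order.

Answer: 5 5 5 4

Derivation:
Step 1: flows [0->2,3->0,1->3,3->2] -> levels [3 9 4 3]
Step 2: flows [2->0,0=3,1->3,2->3] -> levels [4 8 2 5]
Step 3: flows [0->2,3->0,1->3,3->2] -> levels [4 7 4 4]
Step 4: flows [0=2,0=3,1->3,2=3] -> levels [4 6 4 5]
Step 5: flows [0=2,3->0,1->3,3->2] -> levels [5 5 5 4]
Step 6: flows [0=2,0->3,1->3,2->3] -> levels [4 4 4 7]
Step 7: flows [0=2,3->0,3->1,3->2] -> levels [5 5 5 4]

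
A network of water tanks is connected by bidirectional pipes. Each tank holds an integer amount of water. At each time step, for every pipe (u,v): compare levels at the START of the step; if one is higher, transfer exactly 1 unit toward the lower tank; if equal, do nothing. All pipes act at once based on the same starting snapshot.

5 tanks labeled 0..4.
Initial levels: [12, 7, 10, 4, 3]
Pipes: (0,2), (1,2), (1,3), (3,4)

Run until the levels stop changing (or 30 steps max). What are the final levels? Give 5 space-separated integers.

Step 1: flows [0->2,2->1,1->3,3->4] -> levels [11 7 10 4 4]
Step 2: flows [0->2,2->1,1->3,3=4] -> levels [10 7 10 5 4]
Step 3: flows [0=2,2->1,1->3,3->4] -> levels [10 7 9 5 5]
Step 4: flows [0->2,2->1,1->3,3=4] -> levels [9 7 9 6 5]
Step 5: flows [0=2,2->1,1->3,3->4] -> levels [9 7 8 6 6]
Step 6: flows [0->2,2->1,1->3,3=4] -> levels [8 7 8 7 6]
Step 7: flows [0=2,2->1,1=3,3->4] -> levels [8 8 7 6 7]
Step 8: flows [0->2,1->2,1->3,4->3] -> levels [7 6 9 8 6]
Step 9: flows [2->0,2->1,3->1,3->4] -> levels [8 8 7 6 7]
  -> period-2 cycle: step 9 state = step 7 state; never stabilizes
  -> state at step 30: (30-7) mod 2 = 1, same as step 8 -> [7 6 9 8 6]

Answer: 7 6 9 8 6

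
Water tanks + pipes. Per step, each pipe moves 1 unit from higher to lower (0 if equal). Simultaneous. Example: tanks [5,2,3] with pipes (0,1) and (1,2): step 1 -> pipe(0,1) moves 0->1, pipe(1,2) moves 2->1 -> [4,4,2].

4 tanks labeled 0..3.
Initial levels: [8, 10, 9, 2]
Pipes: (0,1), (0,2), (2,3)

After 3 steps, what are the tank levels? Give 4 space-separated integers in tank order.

Step 1: flows [1->0,2->0,2->3] -> levels [10 9 7 3]
Step 2: flows [0->1,0->2,2->3] -> levels [8 10 7 4]
Step 3: flows [1->0,0->2,2->3] -> levels [8 9 7 5]

Answer: 8 9 7 5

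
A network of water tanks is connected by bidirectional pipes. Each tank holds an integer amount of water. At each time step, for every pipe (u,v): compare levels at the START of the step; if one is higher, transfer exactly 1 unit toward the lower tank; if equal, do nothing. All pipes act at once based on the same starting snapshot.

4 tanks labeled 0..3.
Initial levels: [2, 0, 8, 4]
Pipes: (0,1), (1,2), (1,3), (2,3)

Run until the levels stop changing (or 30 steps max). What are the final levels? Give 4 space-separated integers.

Step 1: flows [0->1,2->1,3->1,2->3] -> levels [1 3 6 4]
Step 2: flows [1->0,2->1,3->1,2->3] -> levels [2 4 4 4]
Step 3: flows [1->0,1=2,1=3,2=3] -> levels [3 3 4 4]
Step 4: flows [0=1,2->1,3->1,2=3] -> levels [3 5 3 3]
Step 5: flows [1->0,1->2,1->3,2=3] -> levels [4 2 4 4]
Step 6: flows [0->1,2->1,3->1,2=3] -> levels [3 5 3 3]
  -> period-2 cycle: step 6 state = step 4 state; never stabilizes
  -> state at step 30: (30-4) mod 2 = 0, same as step 4 -> [3 5 3 3]

Answer: 3 5 3 3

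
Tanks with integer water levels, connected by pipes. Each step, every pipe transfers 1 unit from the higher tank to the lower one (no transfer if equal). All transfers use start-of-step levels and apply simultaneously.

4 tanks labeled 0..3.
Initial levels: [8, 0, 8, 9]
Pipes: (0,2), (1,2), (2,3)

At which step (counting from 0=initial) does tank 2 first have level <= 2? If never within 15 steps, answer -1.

Answer: -1

Derivation:
Step 1: flows [0=2,2->1,3->2] -> levels [8 1 8 8]
Step 2: flows [0=2,2->1,2=3] -> levels [8 2 7 8]
Step 3: flows [0->2,2->1,3->2] -> levels [7 3 8 7]
Step 4: flows [2->0,2->1,2->3] -> levels [8 4 5 8]
Step 5: flows [0->2,2->1,3->2] -> levels [7 5 6 7]
Step 6: flows [0->2,2->1,3->2] -> levels [6 6 7 6]
Step 7: flows [2->0,2->1,2->3] -> levels [7 7 4 7]
Step 8: flows [0->2,1->2,3->2] -> levels [6 6 7 6]
  -> period-2 cycle (repeats step 6); tank 2 never drops to <=2
Tank 2 never reaches <=2 within 15 steps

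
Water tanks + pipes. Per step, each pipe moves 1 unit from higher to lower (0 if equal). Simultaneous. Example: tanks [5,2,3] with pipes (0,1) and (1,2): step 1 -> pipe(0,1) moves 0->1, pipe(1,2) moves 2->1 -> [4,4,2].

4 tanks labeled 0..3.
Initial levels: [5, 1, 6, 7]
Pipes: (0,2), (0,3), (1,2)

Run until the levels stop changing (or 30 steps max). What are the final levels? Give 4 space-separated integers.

Step 1: flows [2->0,3->0,2->1] -> levels [7 2 4 6]
Step 2: flows [0->2,0->3,2->1] -> levels [5 3 4 7]
Step 3: flows [0->2,3->0,2->1] -> levels [5 4 4 6]
Step 4: flows [0->2,3->0,1=2] -> levels [5 4 5 5]
Step 5: flows [0=2,0=3,2->1] -> levels [5 5 4 5]
Step 6: flows [0->2,0=3,1->2] -> levels [4 4 6 5]
Step 7: flows [2->0,3->0,2->1] -> levels [6 5 4 4]
Step 8: flows [0->2,0->3,1->2] -> levels [4 4 6 5]
  -> period-2 cycle: step 8 state = step 6 state; never stabilizes
  -> state at step 30: (30-6) mod 2 = 0, same as step 6 -> [4 4 6 5]

Answer: 4 4 6 5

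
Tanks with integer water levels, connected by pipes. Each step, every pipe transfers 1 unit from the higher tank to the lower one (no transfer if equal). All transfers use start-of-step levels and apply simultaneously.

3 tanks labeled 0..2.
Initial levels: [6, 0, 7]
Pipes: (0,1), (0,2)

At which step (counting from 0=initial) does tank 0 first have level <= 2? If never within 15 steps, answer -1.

Answer: -1

Derivation:
Step 1: flows [0->1,2->0] -> levels [6 1 6]
Step 2: flows [0->1,0=2] -> levels [5 2 6]
Step 3: flows [0->1,2->0] -> levels [5 3 5]
Step 4: flows [0->1,0=2] -> levels [4 4 5]
Step 5: flows [0=1,2->0] -> levels [5 4 4]
Step 6: flows [0->1,0->2] -> levels [3 5 5]
Step 7: flows [1->0,2->0] -> levels [5 4 4]
  -> period-2 cycle (repeats step 5); tank 0 never drops to <=2
Tank 0 never reaches <=2 within 15 steps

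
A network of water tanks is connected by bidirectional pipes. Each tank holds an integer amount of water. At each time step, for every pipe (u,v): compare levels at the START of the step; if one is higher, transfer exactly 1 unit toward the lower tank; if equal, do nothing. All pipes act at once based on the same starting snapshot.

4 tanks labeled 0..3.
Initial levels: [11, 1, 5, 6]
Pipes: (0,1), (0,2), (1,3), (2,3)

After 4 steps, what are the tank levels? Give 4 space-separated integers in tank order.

Answer: 5 7 6 5

Derivation:
Step 1: flows [0->1,0->2,3->1,3->2] -> levels [9 3 7 4]
Step 2: flows [0->1,0->2,3->1,2->3] -> levels [7 5 7 4]
Step 3: flows [0->1,0=2,1->3,2->3] -> levels [6 5 6 6]
Step 4: flows [0->1,0=2,3->1,2=3] -> levels [5 7 6 5]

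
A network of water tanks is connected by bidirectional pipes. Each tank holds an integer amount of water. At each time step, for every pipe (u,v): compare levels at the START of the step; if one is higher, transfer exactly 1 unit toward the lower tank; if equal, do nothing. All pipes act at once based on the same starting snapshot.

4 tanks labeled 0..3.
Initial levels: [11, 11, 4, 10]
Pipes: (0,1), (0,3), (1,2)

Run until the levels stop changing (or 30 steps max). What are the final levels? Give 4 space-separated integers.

Answer: 10 8 9 9

Derivation:
Step 1: flows [0=1,0->3,1->2] -> levels [10 10 5 11]
Step 2: flows [0=1,3->0,1->2] -> levels [11 9 6 10]
Step 3: flows [0->1,0->3,1->2] -> levels [9 9 7 11]
Step 4: flows [0=1,3->0,1->2] -> levels [10 8 8 10]
Step 5: flows [0->1,0=3,1=2] -> levels [9 9 8 10]
Step 6: flows [0=1,3->0,1->2] -> levels [10 8 9 9]
Step 7: flows [0->1,0->3,2->1] -> levels [8 10 8 10]
Step 8: flows [1->0,3->0,1->2] -> levels [10 8 9 9]
  -> period-2 cycle: step 8 state = step 6 state; never stabilizes
  -> state at step 30: (30-6) mod 2 = 0, same as step 6 -> [10 8 9 9]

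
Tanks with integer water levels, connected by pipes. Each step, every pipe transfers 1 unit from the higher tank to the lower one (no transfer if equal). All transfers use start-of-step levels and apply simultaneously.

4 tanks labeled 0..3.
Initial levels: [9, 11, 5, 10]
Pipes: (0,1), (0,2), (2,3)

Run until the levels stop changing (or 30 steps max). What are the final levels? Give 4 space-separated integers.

Answer: 8 9 10 8

Derivation:
Step 1: flows [1->0,0->2,3->2] -> levels [9 10 7 9]
Step 2: flows [1->0,0->2,3->2] -> levels [9 9 9 8]
Step 3: flows [0=1,0=2,2->3] -> levels [9 9 8 9]
Step 4: flows [0=1,0->2,3->2] -> levels [8 9 10 8]
Step 5: flows [1->0,2->0,2->3] -> levels [10 8 8 9]
Step 6: flows [0->1,0->2,3->2] -> levels [8 9 10 8]
  -> period-2 cycle: step 6 state = step 4 state; never stabilizes
  -> state at step 30: (30-4) mod 2 = 0, same as step 4 -> [8 9 10 8]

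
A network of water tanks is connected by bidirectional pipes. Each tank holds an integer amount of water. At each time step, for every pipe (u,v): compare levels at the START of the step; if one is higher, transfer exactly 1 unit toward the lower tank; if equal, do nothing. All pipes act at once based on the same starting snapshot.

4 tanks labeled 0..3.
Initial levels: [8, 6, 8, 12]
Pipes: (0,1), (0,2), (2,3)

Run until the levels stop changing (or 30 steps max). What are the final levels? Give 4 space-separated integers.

Answer: 9 8 8 9

Derivation:
Step 1: flows [0->1,0=2,3->2] -> levels [7 7 9 11]
Step 2: flows [0=1,2->0,3->2] -> levels [8 7 9 10]
Step 3: flows [0->1,2->0,3->2] -> levels [8 8 9 9]
Step 4: flows [0=1,2->0,2=3] -> levels [9 8 8 9]
Step 5: flows [0->1,0->2,3->2] -> levels [7 9 10 8]
Step 6: flows [1->0,2->0,2->3] -> levels [9 8 8 9]
  -> period-2 cycle: step 6 state = step 4 state; never stabilizes
  -> state at step 30: (30-4) mod 2 = 0, same as step 4 -> [9 8 8 9]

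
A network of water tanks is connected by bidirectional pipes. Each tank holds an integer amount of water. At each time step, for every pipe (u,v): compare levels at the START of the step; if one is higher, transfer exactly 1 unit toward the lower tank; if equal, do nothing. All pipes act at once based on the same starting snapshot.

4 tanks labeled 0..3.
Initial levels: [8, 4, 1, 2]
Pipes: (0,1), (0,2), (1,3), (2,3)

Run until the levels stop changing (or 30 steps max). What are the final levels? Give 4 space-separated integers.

Answer: 5 2 3 5

Derivation:
Step 1: flows [0->1,0->2,1->3,3->2] -> levels [6 4 3 2]
Step 2: flows [0->1,0->2,1->3,2->3] -> levels [4 4 3 4]
Step 3: flows [0=1,0->2,1=3,3->2] -> levels [3 4 5 3]
Step 4: flows [1->0,2->0,1->3,2->3] -> levels [5 2 3 5]
Step 5: flows [0->1,0->2,3->1,3->2] -> levels [3 4 5 3]
  -> period-2 cycle: step 5 state = step 3 state; never stabilizes
  -> state at step 30: (30-3) mod 2 = 1, same as step 4 -> [5 2 3 5]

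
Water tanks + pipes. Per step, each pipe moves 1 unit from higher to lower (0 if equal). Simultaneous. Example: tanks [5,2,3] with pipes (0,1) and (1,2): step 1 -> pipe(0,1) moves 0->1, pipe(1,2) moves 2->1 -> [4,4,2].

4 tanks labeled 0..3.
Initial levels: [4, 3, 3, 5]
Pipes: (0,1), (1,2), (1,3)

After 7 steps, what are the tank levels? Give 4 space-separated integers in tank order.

Step 1: flows [0->1,1=2,3->1] -> levels [3 5 3 4]
Step 2: flows [1->0,1->2,1->3] -> levels [4 2 4 5]
Step 3: flows [0->1,2->1,3->1] -> levels [3 5 3 4]
  -> period-2 cycle: step 3 state = step 1 state
  -> state at step 7: (7-1) mod 2 = 0, same as step 1 -> [3 5 3 4]

Answer: 3 5 3 4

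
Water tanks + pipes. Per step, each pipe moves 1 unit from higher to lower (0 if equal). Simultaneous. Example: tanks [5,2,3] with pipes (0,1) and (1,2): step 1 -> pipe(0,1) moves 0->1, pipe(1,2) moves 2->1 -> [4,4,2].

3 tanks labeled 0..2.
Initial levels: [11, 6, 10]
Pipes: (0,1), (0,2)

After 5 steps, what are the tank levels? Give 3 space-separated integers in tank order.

Answer: 9 9 9

Derivation:
Step 1: flows [0->1,0->2] -> levels [9 7 11]
Step 2: flows [0->1,2->0] -> levels [9 8 10]
Step 3: flows [0->1,2->0] -> levels [9 9 9]
Step 4: flows [0=1,0=2] -> levels [9 9 9]
  -> stable; steps 5..5 unchanged -> [9 9 9]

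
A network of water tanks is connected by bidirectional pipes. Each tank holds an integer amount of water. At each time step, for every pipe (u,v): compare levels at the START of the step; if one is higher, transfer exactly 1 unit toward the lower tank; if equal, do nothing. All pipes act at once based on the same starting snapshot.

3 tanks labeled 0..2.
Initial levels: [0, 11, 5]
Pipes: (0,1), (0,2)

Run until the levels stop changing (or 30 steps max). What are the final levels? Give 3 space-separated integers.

Answer: 6 5 5

Derivation:
Step 1: flows [1->0,2->0] -> levels [2 10 4]
Step 2: flows [1->0,2->0] -> levels [4 9 3]
Step 3: flows [1->0,0->2] -> levels [4 8 4]
Step 4: flows [1->0,0=2] -> levels [5 7 4]
Step 5: flows [1->0,0->2] -> levels [5 6 5]
Step 6: flows [1->0,0=2] -> levels [6 5 5]
Step 7: flows [0->1,0->2] -> levels [4 6 6]
Step 8: flows [1->0,2->0] -> levels [6 5 5]
  -> period-2 cycle: step 8 state = step 6 state; never stabilizes
  -> state at step 30: (30-6) mod 2 = 0, same as step 6 -> [6 5 5]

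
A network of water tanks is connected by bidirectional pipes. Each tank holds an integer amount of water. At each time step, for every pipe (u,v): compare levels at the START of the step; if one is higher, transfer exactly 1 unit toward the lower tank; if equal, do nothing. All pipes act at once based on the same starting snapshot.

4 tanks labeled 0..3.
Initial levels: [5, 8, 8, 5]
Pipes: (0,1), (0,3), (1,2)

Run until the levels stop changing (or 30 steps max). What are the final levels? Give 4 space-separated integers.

Answer: 5 8 6 7

Derivation:
Step 1: flows [1->0,0=3,1=2] -> levels [6 7 8 5]
Step 2: flows [1->0,0->3,2->1] -> levels [6 7 7 6]
Step 3: flows [1->0,0=3,1=2] -> levels [7 6 7 6]
Step 4: flows [0->1,0->3,2->1] -> levels [5 8 6 7]
Step 5: flows [1->0,3->0,1->2] -> levels [7 6 7 6]
  -> period-2 cycle: step 5 state = step 3 state; never stabilizes
  -> state at step 30: (30-3) mod 2 = 1, same as step 4 -> [5 8 6 7]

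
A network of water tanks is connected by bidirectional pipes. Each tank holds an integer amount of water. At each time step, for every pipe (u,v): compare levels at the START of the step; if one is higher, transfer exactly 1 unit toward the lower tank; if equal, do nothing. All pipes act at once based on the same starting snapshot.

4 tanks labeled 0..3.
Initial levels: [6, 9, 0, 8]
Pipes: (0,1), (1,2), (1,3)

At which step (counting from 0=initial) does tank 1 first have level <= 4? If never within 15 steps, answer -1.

Step 1: flows [1->0,1->2,1->3] -> levels [7 6 1 9]
Step 2: flows [0->1,1->2,3->1] -> levels [6 7 2 8]
Step 3: flows [1->0,1->2,3->1] -> levels [7 6 3 7]
Step 4: flows [0->1,1->2,3->1] -> levels [6 7 4 6]
Step 5: flows [1->0,1->2,1->3] -> levels [7 4 5 7]
Tank 1 first reaches <=4 at step 5

Answer: 5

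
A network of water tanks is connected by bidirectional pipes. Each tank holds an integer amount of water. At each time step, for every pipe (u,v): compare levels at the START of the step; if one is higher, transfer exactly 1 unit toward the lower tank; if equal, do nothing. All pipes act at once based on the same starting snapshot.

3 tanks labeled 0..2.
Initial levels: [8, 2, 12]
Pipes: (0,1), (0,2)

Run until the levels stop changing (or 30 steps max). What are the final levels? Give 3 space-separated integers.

Step 1: flows [0->1,2->0] -> levels [8 3 11]
Step 2: flows [0->1,2->0] -> levels [8 4 10]
Step 3: flows [0->1,2->0] -> levels [8 5 9]
Step 4: flows [0->1,2->0] -> levels [8 6 8]
Step 5: flows [0->1,0=2] -> levels [7 7 8]
Step 6: flows [0=1,2->0] -> levels [8 7 7]
Step 7: flows [0->1,0->2] -> levels [6 8 8]
Step 8: flows [1->0,2->0] -> levels [8 7 7]
  -> period-2 cycle: step 8 state = step 6 state; never stabilizes
  -> state at step 30: (30-6) mod 2 = 0, same as step 6 -> [8 7 7]

Answer: 8 7 7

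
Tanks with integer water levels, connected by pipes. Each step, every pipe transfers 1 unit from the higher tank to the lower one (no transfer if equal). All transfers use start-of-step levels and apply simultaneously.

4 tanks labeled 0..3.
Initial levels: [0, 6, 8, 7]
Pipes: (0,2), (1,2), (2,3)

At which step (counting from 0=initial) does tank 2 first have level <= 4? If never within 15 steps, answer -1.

Step 1: flows [2->0,2->1,2->3] -> levels [1 7 5 8]
Step 2: flows [2->0,1->2,3->2] -> levels [2 6 6 7]
Step 3: flows [2->0,1=2,3->2] -> levels [3 6 6 6]
Step 4: flows [2->0,1=2,2=3] -> levels [4 6 5 6]
Step 5: flows [2->0,1->2,3->2] -> levels [5 5 6 5]
Step 6: flows [2->0,2->1,2->3] -> levels [6 6 3 6]
Tank 2 first reaches <=4 at step 6

Answer: 6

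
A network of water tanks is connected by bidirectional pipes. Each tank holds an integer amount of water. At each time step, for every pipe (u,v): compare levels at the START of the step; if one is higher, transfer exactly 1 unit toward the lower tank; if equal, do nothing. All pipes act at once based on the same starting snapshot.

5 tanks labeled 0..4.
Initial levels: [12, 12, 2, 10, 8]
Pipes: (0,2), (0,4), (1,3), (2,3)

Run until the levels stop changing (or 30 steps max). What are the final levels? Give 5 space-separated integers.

Answer: 10 8 8 10 8

Derivation:
Step 1: flows [0->2,0->4,1->3,3->2] -> levels [10 11 4 10 9]
Step 2: flows [0->2,0->4,1->3,3->2] -> levels [8 10 6 10 10]
Step 3: flows [0->2,4->0,1=3,3->2] -> levels [8 10 8 9 9]
Step 4: flows [0=2,4->0,1->3,3->2] -> levels [9 9 9 9 8]
Step 5: flows [0=2,0->4,1=3,2=3] -> levels [8 9 9 9 9]
Step 6: flows [2->0,4->0,1=3,2=3] -> levels [10 9 8 9 8]
Step 7: flows [0->2,0->4,1=3,3->2] -> levels [8 9 10 8 9]
Step 8: flows [2->0,4->0,1->3,2->3] -> levels [10 8 8 10 8]
Step 9: flows [0->2,0->4,3->1,3->2] -> levels [8 9 10 8 9]
  -> period-2 cycle: step 9 state = step 7 state; never stabilizes
  -> state at step 30: (30-7) mod 2 = 1, same as step 8 -> [10 8 8 10 8]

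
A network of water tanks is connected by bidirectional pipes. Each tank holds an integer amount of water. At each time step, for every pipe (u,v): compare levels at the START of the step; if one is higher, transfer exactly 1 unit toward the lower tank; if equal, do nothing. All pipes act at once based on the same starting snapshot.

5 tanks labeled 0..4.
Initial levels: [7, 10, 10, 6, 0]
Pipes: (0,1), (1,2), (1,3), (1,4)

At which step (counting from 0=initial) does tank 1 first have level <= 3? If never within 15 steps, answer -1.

Step 1: flows [1->0,1=2,1->3,1->4] -> levels [8 7 10 7 1]
Step 2: flows [0->1,2->1,1=3,1->4] -> levels [7 8 9 7 2]
Step 3: flows [1->0,2->1,1->3,1->4] -> levels [8 6 8 8 3]
Step 4: flows [0->1,2->1,3->1,1->4] -> levels [7 8 7 7 4]
Step 5: flows [1->0,1->2,1->3,1->4] -> levels [8 4 8 8 5]
Step 6: flows [0->1,2->1,3->1,4->1] -> levels [7 8 7 7 4]
  -> period-2 cycle (repeats step 4); tank 1 never drops to <=3
Tank 1 never reaches <=3 within 15 steps

Answer: -1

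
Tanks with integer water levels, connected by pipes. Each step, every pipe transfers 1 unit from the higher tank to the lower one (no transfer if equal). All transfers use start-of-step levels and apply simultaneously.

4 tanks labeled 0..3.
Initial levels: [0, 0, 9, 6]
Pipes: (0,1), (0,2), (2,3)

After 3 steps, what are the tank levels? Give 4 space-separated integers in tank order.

Answer: 2 1 6 6

Derivation:
Step 1: flows [0=1,2->0,2->3] -> levels [1 0 7 7]
Step 2: flows [0->1,2->0,2=3] -> levels [1 1 6 7]
Step 3: flows [0=1,2->0,3->2] -> levels [2 1 6 6]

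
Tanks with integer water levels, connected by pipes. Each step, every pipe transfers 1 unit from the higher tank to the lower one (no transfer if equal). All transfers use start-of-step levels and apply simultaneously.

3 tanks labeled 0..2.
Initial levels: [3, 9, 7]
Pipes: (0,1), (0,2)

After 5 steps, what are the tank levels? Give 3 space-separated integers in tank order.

Answer: 5 7 7

Derivation:
Step 1: flows [1->0,2->0] -> levels [5 8 6]
Step 2: flows [1->0,2->0] -> levels [7 7 5]
Step 3: flows [0=1,0->2] -> levels [6 7 6]
Step 4: flows [1->0,0=2] -> levels [7 6 6]
Step 5: flows [0->1,0->2] -> levels [5 7 7]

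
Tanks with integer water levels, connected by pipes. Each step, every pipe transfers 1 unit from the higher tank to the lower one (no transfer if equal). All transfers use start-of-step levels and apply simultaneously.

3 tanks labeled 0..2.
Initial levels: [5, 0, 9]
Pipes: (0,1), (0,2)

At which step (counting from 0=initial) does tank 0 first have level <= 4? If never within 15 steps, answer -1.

Step 1: flows [0->1,2->0] -> levels [5 1 8]
Step 2: flows [0->1,2->0] -> levels [5 2 7]
Step 3: flows [0->1,2->0] -> levels [5 3 6]
Step 4: flows [0->1,2->0] -> levels [5 4 5]
Step 5: flows [0->1,0=2] -> levels [4 5 5]
Tank 0 first reaches <=4 at step 5

Answer: 5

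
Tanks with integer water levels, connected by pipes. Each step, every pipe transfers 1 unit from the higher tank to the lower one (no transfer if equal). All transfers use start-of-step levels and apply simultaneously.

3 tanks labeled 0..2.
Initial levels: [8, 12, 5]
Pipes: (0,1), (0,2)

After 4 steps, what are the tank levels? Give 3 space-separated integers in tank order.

Step 1: flows [1->0,0->2] -> levels [8 11 6]
Step 2: flows [1->0,0->2] -> levels [8 10 7]
Step 3: flows [1->0,0->2] -> levels [8 9 8]
Step 4: flows [1->0,0=2] -> levels [9 8 8]

Answer: 9 8 8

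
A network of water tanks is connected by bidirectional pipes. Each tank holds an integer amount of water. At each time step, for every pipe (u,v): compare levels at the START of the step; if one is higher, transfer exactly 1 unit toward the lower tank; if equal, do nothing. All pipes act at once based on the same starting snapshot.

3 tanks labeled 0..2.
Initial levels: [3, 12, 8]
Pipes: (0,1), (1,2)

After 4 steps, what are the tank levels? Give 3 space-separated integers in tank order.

Step 1: flows [1->0,1->2] -> levels [4 10 9]
Step 2: flows [1->0,1->2] -> levels [5 8 10]
Step 3: flows [1->0,2->1] -> levels [6 8 9]
Step 4: flows [1->0,2->1] -> levels [7 8 8]

Answer: 7 8 8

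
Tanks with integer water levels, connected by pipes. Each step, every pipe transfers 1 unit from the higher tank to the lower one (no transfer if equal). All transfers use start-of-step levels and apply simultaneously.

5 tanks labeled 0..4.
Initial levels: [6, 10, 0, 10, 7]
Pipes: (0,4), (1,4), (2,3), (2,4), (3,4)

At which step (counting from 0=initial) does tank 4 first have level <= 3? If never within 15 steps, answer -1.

Step 1: flows [4->0,1->4,3->2,4->2,3->4] -> levels [7 9 2 8 7]
Step 2: flows [0=4,1->4,3->2,4->2,3->4] -> levels [7 8 4 6 8]
Step 3: flows [4->0,1=4,3->2,4->2,4->3] -> levels [8 8 6 6 5]
Step 4: flows [0->4,1->4,2=3,2->4,3->4] -> levels [7 7 5 5 9]
Step 5: flows [4->0,4->1,2=3,4->2,4->3] -> levels [8 8 6 6 5]
  -> period-2 cycle (repeats step 3); tank 4 never drops to <=3
Tank 4 never reaches <=3 within 15 steps

Answer: -1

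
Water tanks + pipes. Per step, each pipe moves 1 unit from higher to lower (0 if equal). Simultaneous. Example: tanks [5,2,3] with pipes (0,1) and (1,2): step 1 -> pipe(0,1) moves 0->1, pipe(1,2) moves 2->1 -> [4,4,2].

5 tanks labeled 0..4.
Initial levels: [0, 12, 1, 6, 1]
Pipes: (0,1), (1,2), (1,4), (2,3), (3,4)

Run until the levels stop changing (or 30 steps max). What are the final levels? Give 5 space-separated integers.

Answer: 3 5 3 6 3

Derivation:
Step 1: flows [1->0,1->2,1->4,3->2,3->4] -> levels [1 9 3 4 3]
Step 2: flows [1->0,1->2,1->4,3->2,3->4] -> levels [2 6 5 2 5]
Step 3: flows [1->0,1->2,1->4,2->3,4->3] -> levels [3 3 5 4 5]
Step 4: flows [0=1,2->1,4->1,2->3,4->3] -> levels [3 5 3 6 3]
Step 5: flows [1->0,1->2,1->4,3->2,3->4] -> levels [4 2 5 4 5]
Step 6: flows [0->1,2->1,4->1,2->3,4->3] -> levels [3 5 3 6 3]
  -> period-2 cycle: step 6 state = step 4 state; never stabilizes
  -> state at step 30: (30-4) mod 2 = 0, same as step 4 -> [3 5 3 6 3]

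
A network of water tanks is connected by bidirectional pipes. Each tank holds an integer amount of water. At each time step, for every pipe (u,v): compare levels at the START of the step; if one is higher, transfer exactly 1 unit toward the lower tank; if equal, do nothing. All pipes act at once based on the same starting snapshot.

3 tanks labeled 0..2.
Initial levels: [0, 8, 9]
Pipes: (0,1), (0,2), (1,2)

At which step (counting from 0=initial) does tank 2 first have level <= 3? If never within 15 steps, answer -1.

Answer: -1

Derivation:
Step 1: flows [1->0,2->0,2->1] -> levels [2 8 7]
Step 2: flows [1->0,2->0,1->2] -> levels [4 6 7]
Step 3: flows [1->0,2->0,2->1] -> levels [6 6 5]
Step 4: flows [0=1,0->2,1->2] -> levels [5 5 7]
Step 5: flows [0=1,2->0,2->1] -> levels [6 6 5]
  -> period-2 cycle (repeats step 3); tank 2 never drops to <=3
Tank 2 never reaches <=3 within 15 steps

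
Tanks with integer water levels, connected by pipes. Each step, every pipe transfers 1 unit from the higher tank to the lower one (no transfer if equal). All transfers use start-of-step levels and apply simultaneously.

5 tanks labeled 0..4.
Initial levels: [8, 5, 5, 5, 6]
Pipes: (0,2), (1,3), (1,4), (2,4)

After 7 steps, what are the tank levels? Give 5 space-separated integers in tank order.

Step 1: flows [0->2,1=3,4->1,4->2] -> levels [7 6 7 5 4]
Step 2: flows [0=2,1->3,1->4,2->4] -> levels [7 4 6 6 6]
Step 3: flows [0->2,3->1,4->1,2=4] -> levels [6 6 7 5 5]
Step 4: flows [2->0,1->3,1->4,2->4] -> levels [7 4 5 6 7]
Step 5: flows [0->2,3->1,4->1,4->2] -> levels [6 6 7 5 5]
  -> period-2 cycle: step 5 state = step 3 state
  -> state at step 7: (7-3) mod 2 = 0, same as step 3 -> [6 6 7 5 5]

Answer: 6 6 7 5 5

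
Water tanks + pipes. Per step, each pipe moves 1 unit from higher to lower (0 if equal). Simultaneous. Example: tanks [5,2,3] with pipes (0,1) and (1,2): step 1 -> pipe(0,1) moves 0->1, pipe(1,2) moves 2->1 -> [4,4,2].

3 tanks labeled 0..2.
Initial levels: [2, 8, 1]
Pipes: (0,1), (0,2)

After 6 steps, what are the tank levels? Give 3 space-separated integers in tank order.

Answer: 5 3 3

Derivation:
Step 1: flows [1->0,0->2] -> levels [2 7 2]
Step 2: flows [1->0,0=2] -> levels [3 6 2]
Step 3: flows [1->0,0->2] -> levels [3 5 3]
Step 4: flows [1->0,0=2] -> levels [4 4 3]
Step 5: flows [0=1,0->2] -> levels [3 4 4]
Step 6: flows [1->0,2->0] -> levels [5 3 3]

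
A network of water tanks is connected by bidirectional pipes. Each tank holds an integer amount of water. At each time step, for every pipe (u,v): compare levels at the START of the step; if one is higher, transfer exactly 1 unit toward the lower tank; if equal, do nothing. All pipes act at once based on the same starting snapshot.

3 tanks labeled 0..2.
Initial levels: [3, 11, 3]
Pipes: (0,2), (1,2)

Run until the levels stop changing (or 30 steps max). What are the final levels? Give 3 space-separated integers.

Answer: 6 6 5

Derivation:
Step 1: flows [0=2,1->2] -> levels [3 10 4]
Step 2: flows [2->0,1->2] -> levels [4 9 4]
Step 3: flows [0=2,1->2] -> levels [4 8 5]
Step 4: flows [2->0,1->2] -> levels [5 7 5]
Step 5: flows [0=2,1->2] -> levels [5 6 6]
Step 6: flows [2->0,1=2] -> levels [6 6 5]
Step 7: flows [0->2,1->2] -> levels [5 5 7]
Step 8: flows [2->0,2->1] -> levels [6 6 5]
  -> period-2 cycle: step 8 state = step 6 state; never stabilizes
  -> state at step 30: (30-6) mod 2 = 0, same as step 6 -> [6 6 5]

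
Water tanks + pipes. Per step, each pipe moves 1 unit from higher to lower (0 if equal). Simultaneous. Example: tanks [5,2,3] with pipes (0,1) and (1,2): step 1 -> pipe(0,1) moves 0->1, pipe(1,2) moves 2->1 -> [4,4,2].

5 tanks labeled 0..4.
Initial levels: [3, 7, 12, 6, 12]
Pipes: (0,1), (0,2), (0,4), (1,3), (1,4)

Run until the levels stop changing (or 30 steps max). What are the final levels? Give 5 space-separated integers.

Step 1: flows [1->0,2->0,4->0,1->3,4->1] -> levels [6 6 11 7 10]
Step 2: flows [0=1,2->0,4->0,3->1,4->1] -> levels [8 8 10 6 8]
Step 3: flows [0=1,2->0,0=4,1->3,1=4] -> levels [9 7 9 7 8]
Step 4: flows [0->1,0=2,0->4,1=3,4->1] -> levels [7 9 9 7 8]
Step 5: flows [1->0,2->0,4->0,1->3,1->4] -> levels [10 6 8 8 8]
Step 6: flows [0->1,0->2,0->4,3->1,4->1] -> levels [7 9 9 7 8]
  -> period-2 cycle: step 6 state = step 4 state; never stabilizes
  -> state at step 30: (30-4) mod 2 = 0, same as step 4 -> [7 9 9 7 8]

Answer: 7 9 9 7 8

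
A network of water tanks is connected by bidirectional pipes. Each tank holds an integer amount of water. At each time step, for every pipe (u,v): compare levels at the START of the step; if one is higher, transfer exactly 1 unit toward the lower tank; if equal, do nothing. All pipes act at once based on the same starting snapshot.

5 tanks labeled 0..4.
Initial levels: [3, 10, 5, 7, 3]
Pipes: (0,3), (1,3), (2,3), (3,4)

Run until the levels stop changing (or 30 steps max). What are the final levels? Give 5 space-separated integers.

Answer: 6 6 6 4 6

Derivation:
Step 1: flows [3->0,1->3,3->2,3->4] -> levels [4 9 6 5 4]
Step 2: flows [3->0,1->3,2->3,3->4] -> levels [5 8 5 5 5]
Step 3: flows [0=3,1->3,2=3,3=4] -> levels [5 7 5 6 5]
Step 4: flows [3->0,1->3,3->2,3->4] -> levels [6 6 6 4 6]
Step 5: flows [0->3,1->3,2->3,4->3] -> levels [5 5 5 8 5]
Step 6: flows [3->0,3->1,3->2,3->4] -> levels [6 6 6 4 6]
  -> period-2 cycle: step 6 state = step 4 state; never stabilizes
  -> state at step 30: (30-4) mod 2 = 0, same as step 4 -> [6 6 6 4 6]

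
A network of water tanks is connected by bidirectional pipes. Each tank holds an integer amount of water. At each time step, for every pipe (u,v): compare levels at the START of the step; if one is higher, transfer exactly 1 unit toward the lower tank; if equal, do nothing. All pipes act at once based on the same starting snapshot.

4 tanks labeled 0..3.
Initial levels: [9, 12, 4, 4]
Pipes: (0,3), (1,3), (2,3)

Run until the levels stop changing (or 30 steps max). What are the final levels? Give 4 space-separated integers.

Answer: 8 8 8 5

Derivation:
Step 1: flows [0->3,1->3,2=3] -> levels [8 11 4 6]
Step 2: flows [0->3,1->3,3->2] -> levels [7 10 5 7]
Step 3: flows [0=3,1->3,3->2] -> levels [7 9 6 7]
Step 4: flows [0=3,1->3,3->2] -> levels [7 8 7 7]
Step 5: flows [0=3,1->3,2=3] -> levels [7 7 7 8]
Step 6: flows [3->0,3->1,3->2] -> levels [8 8 8 5]
Step 7: flows [0->3,1->3,2->3] -> levels [7 7 7 8]
  -> period-2 cycle: step 7 state = step 5 state; never stabilizes
  -> state at step 30: (30-5) mod 2 = 1, same as step 6 -> [8 8 8 5]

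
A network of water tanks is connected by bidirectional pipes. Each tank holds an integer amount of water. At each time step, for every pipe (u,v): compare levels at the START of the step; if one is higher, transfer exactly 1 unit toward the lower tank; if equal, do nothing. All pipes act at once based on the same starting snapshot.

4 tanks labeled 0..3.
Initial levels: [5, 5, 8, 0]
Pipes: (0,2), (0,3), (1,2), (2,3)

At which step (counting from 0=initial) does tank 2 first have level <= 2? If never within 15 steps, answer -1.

Answer: -1

Derivation:
Step 1: flows [2->0,0->3,2->1,2->3] -> levels [5 6 5 2]
Step 2: flows [0=2,0->3,1->2,2->3] -> levels [4 5 5 4]
Step 3: flows [2->0,0=3,1=2,2->3] -> levels [5 5 3 5]
Step 4: flows [0->2,0=3,1->2,3->2] -> levels [4 4 6 4]
Step 5: flows [2->0,0=3,2->1,2->3] -> levels [5 5 3 5]
  -> period-2 cycle (repeats step 3); tank 2 never drops to <=2
Tank 2 never reaches <=2 within 15 steps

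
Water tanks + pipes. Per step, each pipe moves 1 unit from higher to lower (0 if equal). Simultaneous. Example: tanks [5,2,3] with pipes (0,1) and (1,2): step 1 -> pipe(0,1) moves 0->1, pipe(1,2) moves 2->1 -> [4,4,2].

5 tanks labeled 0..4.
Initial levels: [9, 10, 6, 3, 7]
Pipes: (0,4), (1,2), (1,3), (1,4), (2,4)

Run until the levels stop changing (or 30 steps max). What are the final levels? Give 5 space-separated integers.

Step 1: flows [0->4,1->2,1->3,1->4,4->2] -> levels [8 7 8 4 8]
Step 2: flows [0=4,2->1,1->3,4->1,2=4] -> levels [8 8 7 5 7]
Step 3: flows [0->4,1->2,1->3,1->4,2=4] -> levels [7 5 8 6 9]
Step 4: flows [4->0,2->1,3->1,4->1,4->2] -> levels [8 8 8 5 6]
Step 5: flows [0->4,1=2,1->3,1->4,2->4] -> levels [7 6 7 6 9]
Step 6: flows [4->0,2->1,1=3,4->1,4->2] -> levels [8 8 7 6 6]
Step 7: flows [0->4,1->2,1->3,1->4,2->4] -> levels [7 5 7 7 9]
Step 8: flows [4->0,2->1,3->1,4->1,4->2] -> levels [8 8 7 6 6]
  -> period-2 cycle: step 8 state = step 6 state; never stabilizes
  -> state at step 30: (30-6) mod 2 = 0, same as step 6 -> [8 8 7 6 6]

Answer: 8 8 7 6 6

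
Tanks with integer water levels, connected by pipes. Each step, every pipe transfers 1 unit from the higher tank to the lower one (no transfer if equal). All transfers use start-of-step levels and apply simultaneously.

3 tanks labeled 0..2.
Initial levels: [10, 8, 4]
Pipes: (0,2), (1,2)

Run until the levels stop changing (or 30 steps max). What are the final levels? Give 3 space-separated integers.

Answer: 7 7 8

Derivation:
Step 1: flows [0->2,1->2] -> levels [9 7 6]
Step 2: flows [0->2,1->2] -> levels [8 6 8]
Step 3: flows [0=2,2->1] -> levels [8 7 7]
Step 4: flows [0->2,1=2] -> levels [7 7 8]
Step 5: flows [2->0,2->1] -> levels [8 8 6]
Step 6: flows [0->2,1->2] -> levels [7 7 8]
  -> period-2 cycle: step 6 state = step 4 state; never stabilizes
  -> state at step 30: (30-4) mod 2 = 0, same as step 4 -> [7 7 8]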